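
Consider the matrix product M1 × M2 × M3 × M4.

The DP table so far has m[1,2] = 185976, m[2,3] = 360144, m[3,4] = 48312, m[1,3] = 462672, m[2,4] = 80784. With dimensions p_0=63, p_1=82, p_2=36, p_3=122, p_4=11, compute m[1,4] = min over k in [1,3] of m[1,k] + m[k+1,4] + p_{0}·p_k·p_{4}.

137610

m[1,4] = min over k∈[1,3] of m[1,k]+m[k+1,4]+p_{0}·p_k·p_{4}.
k=1: 0 + 80784 + 63·82·11 = 137610; k=2: 185976 + 48312 + 63·36·11 = 259236; k=3: 462672 + 0 + 63·122·11 = 547218.
Minimum: 137610 at k=1.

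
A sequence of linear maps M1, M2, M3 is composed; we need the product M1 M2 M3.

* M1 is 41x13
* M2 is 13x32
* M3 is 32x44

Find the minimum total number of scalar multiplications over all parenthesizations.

41756

Order (M1 (M2 M3)): (M2 M3): 13×32 by 32×44 → 13×44, cost 13·32·44 = 18304; (M1 (M2 M3)): 41×13 by 13×44 → 41×44, cost 41·13·44 = 23452; cumulative 41756. Total 41756.
Order ((M1 M2) M3): (M1 M2): 41×13 by 13×32 → 41×32, cost 41·13·32 = 17056; ((M1 M2) M3): 41×32 by 32×44 → 41×44, cost 41·32·44 = 57728; cumulative 74784. Total 74784.
Minimum: 41756.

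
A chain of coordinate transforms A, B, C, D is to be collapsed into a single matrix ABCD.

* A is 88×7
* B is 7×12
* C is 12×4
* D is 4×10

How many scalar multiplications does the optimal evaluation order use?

6320

Adjacent pairs: AB = 88·7·12 = 7392; BC = 7·12·4 = 336; CD = 12·4·10 = 480.
Length 3: A..C: k=1: 0+336+88·7·4=2800; k=2: 7392+0+88·12·4=11616 → min 2800 | B..D: k=2: 0+480+7·12·10=1320; k=3: 336+0+7·4·10=616 → min 616.
Length 4: A..D: k=1: 0+616+88·7·10=6776; k=2: 7392+480+88·12·10=18432; k=3: 2800+0+88·4·10=6320 → min 6320.
Optimal order: ((A(BC))D) with cost 6320.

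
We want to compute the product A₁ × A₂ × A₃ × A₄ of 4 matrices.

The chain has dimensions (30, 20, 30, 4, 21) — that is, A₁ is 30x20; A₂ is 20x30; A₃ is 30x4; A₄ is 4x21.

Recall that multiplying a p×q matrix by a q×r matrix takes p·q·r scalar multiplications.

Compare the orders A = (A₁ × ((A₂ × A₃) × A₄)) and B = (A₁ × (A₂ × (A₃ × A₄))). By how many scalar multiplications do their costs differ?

Order A = (A₁ × ((A₂ × A₃) × A₄)): (A₂ × A₃): 20×30 by 30×4 → 20×4, cost 20·30·4 = 2400; ((A₂ × A₃) × A₄): 20×4 by 4×21 → 20×21, cost 20·4·21 = 1680; cumulative 4080; (A₁ × ((A₂ × A₃) × A₄)): 30×20 by 20×21 → 30×21, cost 30·20·21 = 12600; cumulative 16680. Total 16680.
Order B = (A₁ × (A₂ × (A₃ × A₄))): (A₃ × A₄): 30×4 by 4×21 → 30×21, cost 30·4·21 = 2520; (A₂ × (A₃ × A₄)): 20×30 by 30×21 → 20×21, cost 20·30·21 = 12600; cumulative 15120; (A₁ × (A₂ × (A₃ × A₄))): 30×20 by 20×21 → 30×21, cost 30·20·21 = 12600; cumulative 27720. Total 27720.
Difference: |16680 − 27720| = 11040.

11040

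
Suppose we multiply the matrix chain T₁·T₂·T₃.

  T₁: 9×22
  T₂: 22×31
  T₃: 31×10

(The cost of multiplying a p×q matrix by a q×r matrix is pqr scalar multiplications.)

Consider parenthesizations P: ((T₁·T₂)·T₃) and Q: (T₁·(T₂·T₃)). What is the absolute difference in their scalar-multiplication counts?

128

Order P = ((T₁·T₂)·T₃): (T₁·T₂): 9×22 by 22×31 → 9×31, cost 9·22·31 = 6138; ((T₁·T₂)·T₃): 9×31 by 31×10 → 9×10, cost 9·31·10 = 2790; cumulative 8928. Total 8928.
Order Q = (T₁·(T₂·T₃)): (T₂·T₃): 22×31 by 31×10 → 22×10, cost 22·31·10 = 6820; (T₁·(T₂·T₃)): 9×22 by 22×10 → 9×10, cost 9·22·10 = 1980; cumulative 8800. Total 8800.
Difference: |8928 − 8800| = 128.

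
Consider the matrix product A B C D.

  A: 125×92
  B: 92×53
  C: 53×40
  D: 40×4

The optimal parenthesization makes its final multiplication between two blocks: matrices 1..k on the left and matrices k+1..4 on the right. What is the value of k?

1

Adjacent pairs: AB = 125·92·53 = 609500; BC = 92·53·40 = 195040; CD = 53·40·4 = 8480.
Length 3: A..C: k=1: 0+195040+125·92·40=655040; k=2: 609500+0+125·53·40=874500 → min 655040 | B..D: k=2: 0+8480+92·53·4=27984; k=3: 195040+0+92·40·4=209760 → min 27984.
Top-level splits: k=1: (A..A)·(B..D) → 0+27984+125·92·4 = 73984; k=2: (A..B)·(C..D) → 609500+8480+125·53·4 = 644480; k=3: (A..C)·(D..D) → 655040+0+125·40·4 = 675040.
Best split is after A, i.e. k = 1.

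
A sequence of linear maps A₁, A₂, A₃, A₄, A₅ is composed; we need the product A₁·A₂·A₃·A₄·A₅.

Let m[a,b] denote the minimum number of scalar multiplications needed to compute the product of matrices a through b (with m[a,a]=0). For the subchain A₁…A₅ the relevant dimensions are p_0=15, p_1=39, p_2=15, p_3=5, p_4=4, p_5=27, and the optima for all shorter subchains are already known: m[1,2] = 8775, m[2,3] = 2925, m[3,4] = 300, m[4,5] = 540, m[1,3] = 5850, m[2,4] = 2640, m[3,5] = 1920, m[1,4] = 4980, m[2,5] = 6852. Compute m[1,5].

m[1,5] = min over k∈[1,4] of m[1,k]+m[k+1,5]+p_{0}·p_k·p_{5}.
k=1: 0 + 6852 + 15·39·27 = 22647; k=2: 8775 + 1920 + 15·15·27 = 16770; k=3: 5850 + 540 + 15·5·27 = 8415; k=4: 4980 + 0 + 15·4·27 = 6600.
Minimum: 6600 at k=4.

6600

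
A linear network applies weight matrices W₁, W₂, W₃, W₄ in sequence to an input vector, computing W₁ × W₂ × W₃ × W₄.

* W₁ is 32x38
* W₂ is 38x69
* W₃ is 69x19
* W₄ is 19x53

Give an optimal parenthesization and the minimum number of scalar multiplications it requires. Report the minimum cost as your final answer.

Adjacent pairs: W₁W₂ = 32·38·69 = 83904; W₂W₃ = 38·69·19 = 49818; W₃W₄ = 69·19·53 = 69483.
Length 3: W₁..W₃: k=1: 0+49818+32·38·19=72922; k=2: 83904+0+32·69·19=125856 → min 72922 | W₂..W₄: k=2: 0+69483+38·69·53=208449; k=3: 49818+0+38·19·53=88084 → min 88084.
Length 4: W₁..W₄: k=1: 0+88084+32·38·53=152532; k=2: 83904+69483+32·69·53=270411; k=3: 72922+0+32·19·53=105146 → min 105146.
Optimal parenthesization: ((W₁ × (W₂ × W₃)) × W₄) with cost 105146.

105146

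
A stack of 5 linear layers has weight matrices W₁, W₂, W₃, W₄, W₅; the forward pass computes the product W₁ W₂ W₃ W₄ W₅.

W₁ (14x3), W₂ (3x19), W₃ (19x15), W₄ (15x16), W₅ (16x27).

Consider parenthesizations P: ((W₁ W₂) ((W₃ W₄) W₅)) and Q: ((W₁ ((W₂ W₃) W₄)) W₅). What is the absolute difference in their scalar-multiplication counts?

12453

Order P = ((W₁ W₂) ((W₃ W₄) W₅)): (W₁ W₂): 14×3 by 3×19 → 14×19, cost 14·3·19 = 798; (W₃ W₄): 19×15 by 15×16 → 19×16, cost 19·15·16 = 4560; ((W₃ W₄) W₅): 19×16 by 16×27 → 19×27, cost 19·16·27 = 8208; cumulative 12768; ((W₁ W₂) ((W₃ W₄) W₅)): 14×19 by 19×27 → 14×27, cost 14·19·27 = 7182; cumulative 20748. Total 20748.
Order Q = ((W₁ ((W₂ W₃) W₄)) W₅): (W₂ W₃): 3×19 by 19×15 → 3×15, cost 3·19·15 = 855; ((W₂ W₃) W₄): 3×15 by 15×16 → 3×16, cost 3·15·16 = 720; cumulative 1575; (W₁ ((W₂ W₃) W₄)): 14×3 by 3×16 → 14×16, cost 14·3·16 = 672; cumulative 2247; ((W₁ ((W₂ W₃) W₄)) W₅): 14×16 by 16×27 → 14×27, cost 14·16·27 = 6048; cumulative 8295. Total 8295.
Difference: |20748 − 8295| = 12453.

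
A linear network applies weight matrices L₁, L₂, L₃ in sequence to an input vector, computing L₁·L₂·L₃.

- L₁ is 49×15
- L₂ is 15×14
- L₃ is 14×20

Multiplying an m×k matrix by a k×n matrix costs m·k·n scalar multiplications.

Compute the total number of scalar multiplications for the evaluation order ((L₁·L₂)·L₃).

(L₁·L₂): 49×15 by 15×14 → 49×14, cost 49·15·14 = 10290
((L₁·L₂)·L₃): 49×14 by 14×20 → 49×20, cost 49·14·20 = 13720; cumulative 24010
Total: 24010 scalar multiplications.

24010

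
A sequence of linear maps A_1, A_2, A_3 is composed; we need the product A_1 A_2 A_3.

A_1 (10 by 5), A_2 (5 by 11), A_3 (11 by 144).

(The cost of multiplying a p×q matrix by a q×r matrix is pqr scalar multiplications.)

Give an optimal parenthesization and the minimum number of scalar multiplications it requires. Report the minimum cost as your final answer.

15120

(A_1 (A_2 A_3)): cost 15120.
((A_1 A_2) A_3): cost 16390.
Optimal: (A_1 (A_2 A_3)) with cost 15120.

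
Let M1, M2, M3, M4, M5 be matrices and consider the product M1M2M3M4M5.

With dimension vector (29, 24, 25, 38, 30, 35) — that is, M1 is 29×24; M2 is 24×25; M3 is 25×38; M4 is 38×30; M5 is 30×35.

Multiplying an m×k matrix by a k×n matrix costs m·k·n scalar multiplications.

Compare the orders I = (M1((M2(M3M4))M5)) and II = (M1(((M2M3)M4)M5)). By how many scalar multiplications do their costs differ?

3660

Order I = (M1((M2(M3M4))M5)): (M3M4): 25×38 by 38×30 → 25×30, cost 25·38·30 = 28500; (M2(M3M4)): 24×25 by 25×30 → 24×30, cost 24·25·30 = 18000; cumulative 46500; ((M2(M3M4))M5): 24×30 by 30×35 → 24×35, cost 24·30·35 = 25200; cumulative 71700; (M1((M2(M3M4))M5)): 29×24 by 24×35 → 29×35, cost 29·24·35 = 24360; cumulative 96060. Total 96060.
Order II = (M1(((M2M3)M4)M5)): (M2M3): 24×25 by 25×38 → 24×38, cost 24·25·38 = 22800; ((M2M3)M4): 24×38 by 38×30 → 24×30, cost 24·38·30 = 27360; cumulative 50160; (((M2M3)M4)M5): 24×30 by 30×35 → 24×35, cost 24·30·35 = 25200; cumulative 75360; (M1(((M2M3)M4)M5)): 29×24 by 24×35 → 29×35, cost 29·24·35 = 24360; cumulative 99720. Total 99720.
Difference: |96060 − 99720| = 3660.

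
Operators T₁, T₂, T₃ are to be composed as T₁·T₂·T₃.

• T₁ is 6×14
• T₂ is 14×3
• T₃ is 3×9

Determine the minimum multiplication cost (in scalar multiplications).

414

Order (T₁·(T₂·T₃)): (T₂·T₃): 14×3 by 3×9 → 14×9, cost 14·3·9 = 378; (T₁·(T₂·T₃)): 6×14 by 14×9 → 6×9, cost 6·14·9 = 756; cumulative 1134. Total 1134.
Order ((T₁·T₂)·T₃): (T₁·T₂): 6×14 by 14×3 → 6×3, cost 6·14·3 = 252; ((T₁·T₂)·T₃): 6×3 by 3×9 → 6×9, cost 6·3·9 = 162; cumulative 414. Total 414.
Minimum: 414.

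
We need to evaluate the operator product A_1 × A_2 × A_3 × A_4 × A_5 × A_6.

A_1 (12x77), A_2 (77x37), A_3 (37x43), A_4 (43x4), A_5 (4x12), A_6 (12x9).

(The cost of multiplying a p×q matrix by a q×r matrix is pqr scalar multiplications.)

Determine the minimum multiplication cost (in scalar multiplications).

Adjacent pairs: A_1A_2 = 12·77·37 = 34188; A_2A_3 = 77·37·43 = 122507; A_3A_4 = 37·43·4 = 6364; A_4A_5 = 43·4·12 = 2064; A_5A_6 = 4·12·9 = 432.
Length 3: A_1..A_3: k=1: 0+122507+12·77·43=162239; k=2: 34188+0+12·37·43=53280 → min 53280 | A_2..A_4: k=2: 0+6364+77·37·4=17760; k=3: 122507+0+77·43·4=135751 → min 17760 | A_3..A_5: k=3: 0+2064+37·43·12=21156; k=4: 6364+0+37·4·12=8140 → min 8140 | A_4..A_6: k=4: 0+432+43·4·9=1980; k=5: 2064+0+43·12·9=6708 → min 1980.
Length 4: A_1..A_4: k=1: 0+17760+12·77·4=21456; k=2: 34188+6364+12·37·4=42328; k=3: 53280+0+12·43·4=55344 → min 21456 | A_2..A_5: k=2: 0+8140+77·37·12=42328; k=3: 122507+2064+77·43·12=164303; k=4: 17760+0+77·4·12=21456 → min 21456 | A_3..A_6: k=3: 0+1980+37·43·9=16299; k=4: 6364+432+37·4·9=8128; k=5: 8140+0+37·12·9=12136 → min 8128.
Length 5: A_1..A_5: k=1: 0+21456+12·77·12=32544; k=2: 34188+8140+12·37·12=47656; k=3: 53280+2064+12·43·12=61536; k=4: 21456+0+12·4·12=22032 → min 22032 | A_2..A_6: k=2: 0+8128+77·37·9=33769; k=3: 122507+1980+77·43·9=154286; k=4: 17760+432+77·4·9=20964; k=5: 21456+0+77·12·9=29772 → min 20964.
Length 6: A_1..A_6: k=1: 0+20964+12·77·9=29280; k=2: 34188+8128+12·37·9=46312; k=3: 53280+1980+12·43·9=59904; k=4: 21456+432+12·4·9=22320; k=5: 22032+0+12·12·9=23328 → min 22320.
Optimal order: ((A_1 × (A_2 × (A_3 × A_4))) × (A_5 × A_6)) with cost 22320.

22320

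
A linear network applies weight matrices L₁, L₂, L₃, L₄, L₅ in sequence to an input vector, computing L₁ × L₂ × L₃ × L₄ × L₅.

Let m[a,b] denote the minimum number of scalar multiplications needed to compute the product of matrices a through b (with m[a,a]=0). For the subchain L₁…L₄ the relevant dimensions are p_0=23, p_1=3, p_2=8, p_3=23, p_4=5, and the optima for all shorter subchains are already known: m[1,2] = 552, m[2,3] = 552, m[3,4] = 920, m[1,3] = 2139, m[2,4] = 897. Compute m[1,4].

1242

m[1,4] = min over k∈[1,3] of m[1,k]+m[k+1,4]+p_{0}·p_k·p_{4}.
k=1: 0 + 897 + 23·3·5 = 1242; k=2: 552 + 920 + 23·8·5 = 2392; k=3: 2139 + 0 + 23·23·5 = 4784.
Minimum: 1242 at k=1.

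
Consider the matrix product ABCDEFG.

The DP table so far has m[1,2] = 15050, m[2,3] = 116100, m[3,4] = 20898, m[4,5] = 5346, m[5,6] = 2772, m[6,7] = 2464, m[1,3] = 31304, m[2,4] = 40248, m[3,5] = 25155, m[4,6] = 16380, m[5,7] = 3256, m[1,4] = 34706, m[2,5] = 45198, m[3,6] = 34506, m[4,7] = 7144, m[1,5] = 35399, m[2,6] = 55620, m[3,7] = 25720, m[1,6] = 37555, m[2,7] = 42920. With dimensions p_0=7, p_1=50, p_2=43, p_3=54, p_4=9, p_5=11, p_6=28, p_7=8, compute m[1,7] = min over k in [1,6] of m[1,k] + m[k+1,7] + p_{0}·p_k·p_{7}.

38466

m[1,7] = min over k∈[1,6] of m[1,k]+m[k+1,7]+p_{0}·p_k·p_{7}.
k=1: 0 + 42920 + 7·50·8 = 45720; k=2: 15050 + 25720 + 7·43·8 = 43178; k=3: 31304 + 7144 + 7·54·8 = 41472; k=4: 34706 + 3256 + 7·9·8 = 38466; k=5: 35399 + 2464 + 7·11·8 = 38479; k=6: 37555 + 0 + 7·28·8 = 39123.
Minimum: 38466 at k=4.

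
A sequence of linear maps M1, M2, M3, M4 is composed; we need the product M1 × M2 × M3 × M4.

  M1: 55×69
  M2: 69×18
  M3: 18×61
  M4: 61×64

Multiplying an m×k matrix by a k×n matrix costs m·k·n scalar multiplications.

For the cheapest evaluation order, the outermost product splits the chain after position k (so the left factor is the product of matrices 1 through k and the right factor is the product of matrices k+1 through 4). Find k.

2

Adjacent pairs: M1M2 = 55·69·18 = 68310; M2M3 = 69·18·61 = 75762; M3M4 = 18·61·64 = 70272.
Length 3: M1..M3: k=1: 0+75762+55·69·61=307257; k=2: 68310+0+55·18·61=128700 → min 128700 | M2..M4: k=2: 0+70272+69·18·64=149760; k=3: 75762+0+69·61·64=345138 → min 149760.
Top-level splits: k=1: (M1..M1)·(M2..M4) → 0+149760+55·69·64 = 392640; k=2: (M1..M2)·(M3..M4) → 68310+70272+55·18·64 = 201942; k=3: (M1..M3)·(M4..M4) → 128700+0+55·61·64 = 343420.
Best split is after M2, i.e. k = 2.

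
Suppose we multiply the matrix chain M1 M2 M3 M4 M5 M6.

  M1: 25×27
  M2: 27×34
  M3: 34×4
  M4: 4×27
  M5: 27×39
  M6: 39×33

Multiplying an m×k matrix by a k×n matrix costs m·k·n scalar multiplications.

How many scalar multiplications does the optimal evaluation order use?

19032

Adjacent pairs: M1M2 = 25·27·34 = 22950; M2M3 = 27·34·4 = 3672; M3M4 = 34·4·27 = 3672; M4M5 = 4·27·39 = 4212; M5M6 = 27·39·33 = 34749.
Length 3: M1..M3: k=1: 0+3672+25·27·4=6372; k=2: 22950+0+25·34·4=26350 → min 6372 | M2..M4: k=2: 0+3672+27·34·27=28458; k=3: 3672+0+27·4·27=6588 → min 6588 | M3..M5: k=3: 0+4212+34·4·39=9516; k=4: 3672+0+34·27·39=39474 → min 9516 | M4..M6: k=4: 0+34749+4·27·33=38313; k=5: 4212+0+4·39·33=9360 → min 9360.
Length 4: M1..M4: k=1: 0+6588+25·27·27=24813; k=2: 22950+3672+25·34·27=49572; k=3: 6372+0+25·4·27=9072 → min 9072 | M2..M5: k=2: 0+9516+27·34·39=45318; k=3: 3672+4212+27·4·39=12096; k=4: 6588+0+27·27·39=35019 → min 12096 | M3..M6: k=3: 0+9360+34·4·33=13848; k=4: 3672+34749+34·27·33=68715; k=5: 9516+0+34·39·33=53274 → min 13848.
Length 5: M1..M5: k=1: 0+12096+25·27·39=38421; k=2: 22950+9516+25·34·39=65616; k=3: 6372+4212+25·4·39=14484; k=4: 9072+0+25·27·39=35397 → min 14484 | M2..M6: k=2: 0+13848+27·34·33=44142; k=3: 3672+9360+27·4·33=16596; k=4: 6588+34749+27·27·33=65394; k=5: 12096+0+27·39·33=46845 → min 16596.
Length 6: M1..M6: k=1: 0+16596+25·27·33=38871; k=2: 22950+13848+25·34·33=64848; k=3: 6372+9360+25·4·33=19032; k=4: 9072+34749+25·27·33=66096; k=5: 14484+0+25·39·33=46659 → min 19032.
Optimal order: ((M1 (M2 M3)) ((M4 M5) M6)) with cost 19032.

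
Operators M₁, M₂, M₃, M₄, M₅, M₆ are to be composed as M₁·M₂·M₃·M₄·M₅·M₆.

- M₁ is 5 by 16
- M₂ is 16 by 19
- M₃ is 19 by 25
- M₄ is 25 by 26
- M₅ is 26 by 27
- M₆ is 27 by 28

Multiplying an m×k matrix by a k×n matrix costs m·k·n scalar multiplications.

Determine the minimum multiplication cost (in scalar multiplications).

14435

Adjacent pairs: M₁M₂ = 5·16·19 = 1520; M₂M₃ = 16·19·25 = 7600; M₃M₄ = 19·25·26 = 12350; M₄M₅ = 25·26·27 = 17550; M₅M₆ = 26·27·28 = 19656.
Length 3: M₁..M₃: k=1: 0+7600+5·16·25=9600; k=2: 1520+0+5·19·25=3895 → min 3895 | M₂..M₄: k=2: 0+12350+16·19·26=20254; k=3: 7600+0+16·25·26=18000 → min 18000 | M₃..M₅: k=3: 0+17550+19·25·27=30375; k=4: 12350+0+19·26·27=25688 → min 25688 | M₄..M₆: k=4: 0+19656+25·26·28=37856; k=5: 17550+0+25·27·28=36450 → min 36450.
Length 4: M₁..M₄: k=1: 0+18000+5·16·26=20080; k=2: 1520+12350+5·19·26=16340; k=3: 3895+0+5·25·26=7145 → min 7145 | M₂..M₅: k=2: 0+25688+16·19·27=33896; k=3: 7600+17550+16·25·27=35950; k=4: 18000+0+16·26·27=29232 → min 29232 | M₃..M₆: k=3: 0+36450+19·25·28=49750; k=4: 12350+19656+19·26·28=45838; k=5: 25688+0+19·27·28=40052 → min 40052.
Length 5: M₁..M₅: k=1: 0+29232+5·16·27=31392; k=2: 1520+25688+5·19·27=29773; k=3: 3895+17550+5·25·27=24820; k=4: 7145+0+5·26·27=10655 → min 10655 | M₂..M₆: k=2: 0+40052+16·19·28=48564; k=3: 7600+36450+16·25·28=55250; k=4: 18000+19656+16·26·28=49304; k=5: 29232+0+16·27·28=41328 → min 41328.
Length 6: M₁..M₆: k=1: 0+41328+5·16·28=43568; k=2: 1520+40052+5·19·28=44232; k=3: 3895+36450+5·25·28=43845; k=4: 7145+19656+5·26·28=30441; k=5: 10655+0+5·27·28=14435 → min 14435.
Optimal order: (((((M₁·M₂)·M₃)·M₄)·M₅)·M₆) with cost 14435.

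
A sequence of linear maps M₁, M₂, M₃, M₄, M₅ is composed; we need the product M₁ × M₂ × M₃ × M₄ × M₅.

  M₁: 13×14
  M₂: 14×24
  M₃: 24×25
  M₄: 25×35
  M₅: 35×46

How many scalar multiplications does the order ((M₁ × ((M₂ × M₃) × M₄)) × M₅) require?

(M₂ × M₃): 14×24 by 24×25 → 14×25, cost 14·24·25 = 8400
((M₂ × M₃) × M₄): 14×25 by 25×35 → 14×35, cost 14·25·35 = 12250; cumulative 20650
(M₁ × ((M₂ × M₃) × M₄)): 13×14 by 14×35 → 13×35, cost 13·14·35 = 6370; cumulative 27020
((M₁ × ((M₂ × M₃) × M₄)) × M₅): 13×35 by 35×46 → 13×46, cost 13·35·46 = 20930; cumulative 47950
Total: 47950 scalar multiplications.

47950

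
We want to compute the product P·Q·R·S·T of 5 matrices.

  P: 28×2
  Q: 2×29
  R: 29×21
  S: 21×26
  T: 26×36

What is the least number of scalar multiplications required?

Adjacent pairs: PQ = 28·2·29 = 1624; QR = 2·29·21 = 1218; RS = 29·21·26 = 15834; ST = 21·26·36 = 19656.
Length 3: P..R: k=1: 0+1218+28·2·21=2394; k=2: 1624+0+28·29·21=18676 → min 2394 | Q..S: k=2: 0+15834+2·29·26=17342; k=3: 1218+0+2·21·26=2310 → min 2310 | R..T: k=3: 0+19656+29·21·36=41580; k=4: 15834+0+29·26·36=42978 → min 41580.
Length 4: P..S: k=1: 0+2310+28·2·26=3766; k=2: 1624+15834+28·29·26=38570; k=3: 2394+0+28·21·26=17682 → min 3766 | Q..T: k=2: 0+41580+2·29·36=43668; k=3: 1218+19656+2·21·36=22386; k=4: 2310+0+2·26·36=4182 → min 4182.
Length 5: P..T: k=1: 0+4182+28·2·36=6198; k=2: 1624+41580+28·29·36=72436; k=3: 2394+19656+28·21·36=43218; k=4: 3766+0+28·26·36=29974 → min 6198.
Optimal order: (P·(((Q·R)·S)·T)) with cost 6198.

6198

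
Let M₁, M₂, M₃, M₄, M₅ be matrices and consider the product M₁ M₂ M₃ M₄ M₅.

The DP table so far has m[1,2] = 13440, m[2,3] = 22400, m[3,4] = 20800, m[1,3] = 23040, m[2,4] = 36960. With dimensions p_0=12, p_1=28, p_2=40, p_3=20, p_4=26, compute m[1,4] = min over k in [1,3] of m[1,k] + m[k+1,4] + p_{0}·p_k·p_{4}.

29280

m[1,4] = min over k∈[1,3] of m[1,k]+m[k+1,4]+p_{0}·p_k·p_{4}.
k=1: 0 + 36960 + 12·28·26 = 45696; k=2: 13440 + 20800 + 12·40·26 = 46720; k=3: 23040 + 0 + 12·20·26 = 29280.
Minimum: 29280 at k=3.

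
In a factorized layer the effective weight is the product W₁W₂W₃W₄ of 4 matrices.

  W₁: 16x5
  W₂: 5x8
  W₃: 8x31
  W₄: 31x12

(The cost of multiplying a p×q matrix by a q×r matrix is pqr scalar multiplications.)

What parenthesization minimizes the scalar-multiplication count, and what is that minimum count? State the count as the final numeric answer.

Adjacent pairs: W₁W₂ = 16·5·8 = 640; W₂W₃ = 5·8·31 = 1240; W₃W₄ = 8·31·12 = 2976.
Length 3: W₁..W₃: k=1: 0+1240+16·5·31=3720; k=2: 640+0+16·8·31=4608 → min 3720 | W₂..W₄: k=2: 0+2976+5·8·12=3456; k=3: 1240+0+5·31·12=3100 → min 3100.
Length 4: W₁..W₄: k=1: 0+3100+16·5·12=4060; k=2: 640+2976+16·8·12=5152; k=3: 3720+0+16·31·12=9672 → min 4060.
Optimal parenthesization: (W₁((W₂W₃)W₄)) with cost 4060.

4060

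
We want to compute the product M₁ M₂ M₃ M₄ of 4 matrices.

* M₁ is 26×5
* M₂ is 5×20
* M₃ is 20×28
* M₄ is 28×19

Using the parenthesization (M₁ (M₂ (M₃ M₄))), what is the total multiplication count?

(M₃ M₄): 20×28 by 28×19 → 20×19, cost 20·28·19 = 10640
(M₂ (M₃ M₄)): 5×20 by 20×19 → 5×19, cost 5·20·19 = 1900; cumulative 12540
(M₁ (M₂ (M₃ M₄))): 26×5 by 5×19 → 26×19, cost 26·5·19 = 2470; cumulative 15010
Total: 15010 scalar multiplications.

15010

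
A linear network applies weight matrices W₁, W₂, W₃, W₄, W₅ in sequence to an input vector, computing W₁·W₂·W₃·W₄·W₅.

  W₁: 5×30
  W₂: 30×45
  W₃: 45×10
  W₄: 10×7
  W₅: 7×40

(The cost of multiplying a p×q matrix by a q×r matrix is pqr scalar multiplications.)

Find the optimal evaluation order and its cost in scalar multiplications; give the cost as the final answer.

10750

Adjacent pairs: W₁W₂ = 5·30·45 = 6750; W₂W₃ = 30·45·10 = 13500; W₃W₄ = 45·10·7 = 3150; W₄W₅ = 10·7·40 = 2800.
Length 3: W₁..W₃: k=1: 0+13500+5·30·10=15000; k=2: 6750+0+5·45·10=9000 → min 9000 | W₂..W₄: k=2: 0+3150+30·45·7=12600; k=3: 13500+0+30·10·7=15600 → min 12600 | W₃..W₅: k=3: 0+2800+45·10·40=20800; k=4: 3150+0+45·7·40=15750 → min 15750.
Length 4: W₁..W₄: k=1: 0+12600+5·30·7=13650; k=2: 6750+3150+5·45·7=11475; k=3: 9000+0+5·10·7=9350 → min 9350 | W₂..W₅: k=2: 0+15750+30·45·40=69750; k=3: 13500+2800+30·10·40=28300; k=4: 12600+0+30·7·40=21000 → min 21000.
Length 5: W₁..W₅: k=1: 0+21000+5·30·40=27000; k=2: 6750+15750+5·45·40=31500; k=3: 9000+2800+5·10·40=13800; k=4: 9350+0+5·7·40=10750 → min 10750.
Optimal parenthesization: ((((W₁·W₂)·W₃)·W₄)·W₅) with cost 10750.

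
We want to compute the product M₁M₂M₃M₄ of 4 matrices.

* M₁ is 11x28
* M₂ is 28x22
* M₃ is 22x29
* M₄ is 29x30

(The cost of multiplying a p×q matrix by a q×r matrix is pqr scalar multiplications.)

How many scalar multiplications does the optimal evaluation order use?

Adjacent pairs: M₁M₂ = 11·28·22 = 6776; M₂M₃ = 28·22·29 = 17864; M₃M₄ = 22·29·30 = 19140.
Length 3: M₁..M₃: k=1: 0+17864+11·28·29=26796; k=2: 6776+0+11·22·29=13794 → min 13794 | M₂..M₄: k=2: 0+19140+28·22·30=37620; k=3: 17864+0+28·29·30=42224 → min 37620.
Length 4: M₁..M₄: k=1: 0+37620+11·28·30=46860; k=2: 6776+19140+11·22·30=33176; k=3: 13794+0+11·29·30=23364 → min 23364.
Optimal order: (((M₁M₂)M₃)M₄) with cost 23364.

23364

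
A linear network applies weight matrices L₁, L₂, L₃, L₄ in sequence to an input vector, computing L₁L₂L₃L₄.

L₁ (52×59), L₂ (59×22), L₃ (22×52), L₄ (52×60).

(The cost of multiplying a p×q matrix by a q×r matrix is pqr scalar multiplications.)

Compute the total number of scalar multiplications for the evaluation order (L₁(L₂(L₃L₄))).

(L₃L₄): 22×52 by 52×60 → 22×60, cost 22·52·60 = 68640
(L₂(L₃L₄)): 59×22 by 22×60 → 59×60, cost 59·22·60 = 77880; cumulative 146520
(L₁(L₂(L₃L₄))): 52×59 by 59×60 → 52×60, cost 52·59·60 = 184080; cumulative 330600
Total: 330600 scalar multiplications.

330600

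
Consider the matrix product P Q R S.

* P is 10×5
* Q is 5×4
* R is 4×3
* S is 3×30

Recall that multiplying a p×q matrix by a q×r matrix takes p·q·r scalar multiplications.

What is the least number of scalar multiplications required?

Adjacent pairs: PQ = 10·5·4 = 200; QR = 5·4·3 = 60; RS = 4·3·30 = 360.
Length 3: P..R: k=1: 0+60+10·5·3=210; k=2: 200+0+10·4·3=320 → min 210 | Q..S: k=2: 0+360+5·4·30=960; k=3: 60+0+5·3·30=510 → min 510.
Length 4: P..S: k=1: 0+510+10·5·30=2010; k=2: 200+360+10·4·30=1760; k=3: 210+0+10·3·30=1110 → min 1110.
Optimal order: ((P (Q R)) S) with cost 1110.

1110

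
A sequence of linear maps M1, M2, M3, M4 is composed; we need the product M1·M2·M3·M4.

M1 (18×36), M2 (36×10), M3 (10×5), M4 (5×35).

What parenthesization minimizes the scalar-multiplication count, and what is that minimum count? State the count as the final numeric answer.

8190

Adjacent pairs: M1M2 = 18·36·10 = 6480; M2M3 = 36·10·5 = 1800; M3M4 = 10·5·35 = 1750.
Length 3: M1..M3: k=1: 0+1800+18·36·5=5040; k=2: 6480+0+18·10·5=7380 → min 5040 | M2..M4: k=2: 0+1750+36·10·35=14350; k=3: 1800+0+36·5·35=8100 → min 8100.
Length 4: M1..M4: k=1: 0+8100+18·36·35=30780; k=2: 6480+1750+18·10·35=14530; k=3: 5040+0+18·5·35=8190 → min 8190.
Optimal parenthesization: ((M1·(M2·M3))·M4) with cost 8190.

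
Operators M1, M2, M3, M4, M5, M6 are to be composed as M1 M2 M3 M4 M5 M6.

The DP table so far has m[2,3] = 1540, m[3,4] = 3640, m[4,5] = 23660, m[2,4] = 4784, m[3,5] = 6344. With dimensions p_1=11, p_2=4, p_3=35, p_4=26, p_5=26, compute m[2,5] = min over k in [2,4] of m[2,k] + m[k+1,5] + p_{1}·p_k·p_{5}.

m[2,5] = min over k∈[2,4] of m[2,k]+m[k+1,5]+p_{1}·p_k·p_{5}.
k=2: 0 + 6344 + 11·4·26 = 7488; k=3: 1540 + 23660 + 11·35·26 = 35210; k=4: 4784 + 0 + 11·26·26 = 12220.
Minimum: 7488 at k=2.

7488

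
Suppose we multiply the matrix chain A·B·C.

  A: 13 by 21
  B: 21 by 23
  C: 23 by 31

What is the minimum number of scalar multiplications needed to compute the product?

Order (A·(B·C)): (B·C): 21×23 by 23×31 → 21×31, cost 21·23·31 = 14973; (A·(B·C)): 13×21 by 21×31 → 13×31, cost 13·21·31 = 8463; cumulative 23436. Total 23436.
Order ((A·B)·C): (A·B): 13×21 by 21×23 → 13×23, cost 13·21·23 = 6279; ((A·B)·C): 13×23 by 23×31 → 13×31, cost 13·23·31 = 9269; cumulative 15548. Total 15548.
Minimum: 15548.

15548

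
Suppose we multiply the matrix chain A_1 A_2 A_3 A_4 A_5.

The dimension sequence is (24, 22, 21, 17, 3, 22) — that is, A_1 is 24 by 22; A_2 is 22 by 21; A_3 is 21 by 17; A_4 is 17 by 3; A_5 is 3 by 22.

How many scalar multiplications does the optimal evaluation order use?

Adjacent pairs: A_1A_2 = 24·22·21 = 11088; A_2A_3 = 22·21·17 = 7854; A_3A_4 = 21·17·3 = 1071; A_4A_5 = 17·3·22 = 1122.
Length 3: A_1..A_3: k=1: 0+7854+24·22·17=16830; k=2: 11088+0+24·21·17=19656 → min 16830 | A_2..A_4: k=2: 0+1071+22·21·3=2457; k=3: 7854+0+22·17·3=8976 → min 2457 | A_3..A_5: k=3: 0+1122+21·17·22=8976; k=4: 1071+0+21·3·22=2457 → min 2457.
Length 4: A_1..A_4: k=1: 0+2457+24·22·3=4041; k=2: 11088+1071+24·21·3=13671; k=3: 16830+0+24·17·3=18054 → min 4041 | A_2..A_5: k=2: 0+2457+22·21·22=12621; k=3: 7854+1122+22·17·22=17204; k=4: 2457+0+22·3·22=3909 → min 3909.
Length 5: A_1..A_5: k=1: 0+3909+24·22·22=15525; k=2: 11088+2457+24·21·22=24633; k=3: 16830+1122+24·17·22=26928; k=4: 4041+0+24·3·22=5625 → min 5625.
Optimal order: ((A_1 (A_2 (A_3 A_4))) A_5) with cost 5625.

5625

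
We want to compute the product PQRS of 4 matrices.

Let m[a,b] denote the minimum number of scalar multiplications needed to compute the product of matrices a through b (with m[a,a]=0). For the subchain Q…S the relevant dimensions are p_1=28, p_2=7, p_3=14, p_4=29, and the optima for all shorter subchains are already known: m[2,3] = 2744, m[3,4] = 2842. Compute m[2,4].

8526

m[2,4] = min over k∈[2,3] of m[2,k]+m[k+1,4]+p_{1}·p_k·p_{4}.
k=2: 0 + 2842 + 28·7·29 = 8526; k=3: 2744 + 0 + 28·14·29 = 14112.
Minimum: 8526 at k=2.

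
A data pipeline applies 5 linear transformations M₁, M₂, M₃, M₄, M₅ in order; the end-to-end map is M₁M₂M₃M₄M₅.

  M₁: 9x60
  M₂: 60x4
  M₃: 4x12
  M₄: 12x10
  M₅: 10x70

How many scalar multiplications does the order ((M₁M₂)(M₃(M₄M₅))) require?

16440

(M₁M₂): 9×60 by 60×4 → 9×4, cost 9·60·4 = 2160
(M₄M₅): 12×10 by 10×70 → 12×70, cost 12·10·70 = 8400
(M₃(M₄M₅)): 4×12 by 12×70 → 4×70, cost 4·12·70 = 3360; cumulative 11760
((M₁M₂)(M₃(M₄M₅))): 9×4 by 4×70 → 9×70, cost 9·4·70 = 2520; cumulative 16440
Total: 16440 scalar multiplications.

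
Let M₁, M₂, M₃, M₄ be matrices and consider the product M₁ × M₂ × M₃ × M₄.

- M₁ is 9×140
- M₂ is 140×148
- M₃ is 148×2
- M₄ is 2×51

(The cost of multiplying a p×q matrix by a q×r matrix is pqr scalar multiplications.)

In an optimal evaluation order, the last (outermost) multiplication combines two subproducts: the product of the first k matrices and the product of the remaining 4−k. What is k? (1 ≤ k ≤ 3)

3

Adjacent pairs: M₁M₂ = 9·140·148 = 186480; M₂M₃ = 140·148·2 = 41440; M₃M₄ = 148·2·51 = 15096.
Length 3: M₁..M₃: k=1: 0+41440+9·140·2=43960; k=2: 186480+0+9·148·2=189144 → min 43960 | M₂..M₄: k=2: 0+15096+140·148·51=1071816; k=3: 41440+0+140·2·51=55720 → min 55720.
Top-level splits: k=1: (M₁..M₁)·(M₂..M₄) → 0+55720+9·140·51 = 119980; k=2: (M₁..M₂)·(M₃..M₄) → 186480+15096+9·148·51 = 269508; k=3: (M₁..M₃)·(M₄..M₄) → 43960+0+9·2·51 = 44878.
Best split is after M₃, i.e. k = 3.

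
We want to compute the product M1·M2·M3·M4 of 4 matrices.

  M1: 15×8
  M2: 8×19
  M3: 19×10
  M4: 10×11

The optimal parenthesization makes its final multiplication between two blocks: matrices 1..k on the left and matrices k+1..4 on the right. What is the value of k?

1

Adjacent pairs: M1M2 = 15·8·19 = 2280; M2M3 = 8·19·10 = 1520; M3M4 = 19·10·11 = 2090.
Length 3: M1..M3: k=1: 0+1520+15·8·10=2720; k=2: 2280+0+15·19·10=5130 → min 2720 | M2..M4: k=2: 0+2090+8·19·11=3762; k=3: 1520+0+8·10·11=2400 → min 2400.
Top-level splits: k=1: (M1..M1)·(M2..M4) → 0+2400+15·8·11 = 3720; k=2: (M1..M2)·(M3..M4) → 2280+2090+15·19·11 = 7505; k=3: (M1..M3)·(M4..M4) → 2720+0+15·10·11 = 4370.
Best split is after M1, i.e. k = 1.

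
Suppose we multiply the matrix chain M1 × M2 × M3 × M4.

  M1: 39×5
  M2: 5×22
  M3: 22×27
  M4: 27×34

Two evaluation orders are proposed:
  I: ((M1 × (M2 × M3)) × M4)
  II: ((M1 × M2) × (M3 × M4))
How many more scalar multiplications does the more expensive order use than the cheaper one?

Order I = ((M1 × (M2 × M3)) × M4): (M2 × M3): 5×22 by 22×27 → 5×27, cost 5·22·27 = 2970; (M1 × (M2 × M3)): 39×5 by 5×27 → 39×27, cost 39·5·27 = 5265; cumulative 8235; ((M1 × (M2 × M3)) × M4): 39×27 by 27×34 → 39×34, cost 39·27·34 = 35802; cumulative 44037. Total 44037.
Order II = ((M1 × M2) × (M3 × M4)): (M1 × M2): 39×5 by 5×22 → 39×22, cost 39·5·22 = 4290; (M3 × M4): 22×27 by 27×34 → 22×34, cost 22·27·34 = 20196; ((M1 × M2) × (M3 × M4)): 39×22 by 22×34 → 39×34, cost 39·22·34 = 29172; cumulative 53658. Total 53658.
Difference: |44037 − 53658| = 9621.

9621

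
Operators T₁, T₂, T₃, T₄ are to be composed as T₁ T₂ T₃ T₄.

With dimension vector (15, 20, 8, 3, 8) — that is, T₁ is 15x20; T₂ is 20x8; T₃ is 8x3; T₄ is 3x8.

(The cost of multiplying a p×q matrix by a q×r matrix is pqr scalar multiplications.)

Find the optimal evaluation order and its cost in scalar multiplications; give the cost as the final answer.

Adjacent pairs: T₁T₂ = 15·20·8 = 2400; T₂T₃ = 20·8·3 = 480; T₃T₄ = 8·3·8 = 192.
Length 3: T₁..T₃: k=1: 0+480+15·20·3=1380; k=2: 2400+0+15·8·3=2760 → min 1380 | T₂..T₄: k=2: 0+192+20·8·8=1472; k=3: 480+0+20·3·8=960 → min 960.
Length 4: T₁..T₄: k=1: 0+960+15·20·8=3360; k=2: 2400+192+15·8·8=3552; k=3: 1380+0+15·3·8=1740 → min 1740.
Optimal parenthesization: ((T₁ (T₂ T₃)) T₄) with cost 1740.

1740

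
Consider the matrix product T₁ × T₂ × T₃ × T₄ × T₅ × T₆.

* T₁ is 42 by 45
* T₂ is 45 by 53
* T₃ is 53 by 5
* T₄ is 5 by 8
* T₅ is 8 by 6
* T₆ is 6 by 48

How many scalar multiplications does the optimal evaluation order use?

33135

Adjacent pairs: T₁T₂ = 42·45·53 = 100170; T₂T₃ = 45·53·5 = 11925; T₃T₄ = 53·5·8 = 2120; T₄T₅ = 5·8·6 = 240; T₅T₆ = 8·6·48 = 2304.
Length 3: T₁..T₃: k=1: 0+11925+42·45·5=21375; k=2: 100170+0+42·53·5=111300 → min 21375 | T₂..T₄: k=2: 0+2120+45·53·8=21200; k=3: 11925+0+45·5·8=13725 → min 13725 | T₃..T₅: k=3: 0+240+53·5·6=1830; k=4: 2120+0+53·8·6=4664 → min 1830 | T₄..T₆: k=4: 0+2304+5·8·48=4224; k=5: 240+0+5·6·48=1680 → min 1680.
Length 4: T₁..T₄: k=1: 0+13725+42·45·8=28845; k=2: 100170+2120+42·53·8=120098; k=3: 21375+0+42·5·8=23055 → min 23055 | T₂..T₅: k=2: 0+1830+45·53·6=16140; k=3: 11925+240+45·5·6=13515; k=4: 13725+0+45·8·6=15885 → min 13515 | T₃..T₆: k=3: 0+1680+53·5·48=14400; k=4: 2120+2304+53·8·48=24776; k=5: 1830+0+53·6·48=17094 → min 14400.
Length 5: T₁..T₅: k=1: 0+13515+42·45·6=24855; k=2: 100170+1830+42·53·6=115356; k=3: 21375+240+42·5·6=22875; k=4: 23055+0+42·8·6=25071 → min 22875 | T₂..T₆: k=2: 0+14400+45·53·48=128880; k=3: 11925+1680+45·5·48=24405; k=4: 13725+2304+45·8·48=33309; k=5: 13515+0+45·6·48=26475 → min 24405.
Length 6: T₁..T₆: k=1: 0+24405+42·45·48=115125; k=2: 100170+14400+42·53·48=221418; k=3: 21375+1680+42·5·48=33135; k=4: 23055+2304+42·8·48=41487; k=5: 22875+0+42·6·48=34971 → min 33135.
Optimal order: ((T₁ × (T₂ × T₃)) × ((T₄ × T₅) × T₆)) with cost 33135.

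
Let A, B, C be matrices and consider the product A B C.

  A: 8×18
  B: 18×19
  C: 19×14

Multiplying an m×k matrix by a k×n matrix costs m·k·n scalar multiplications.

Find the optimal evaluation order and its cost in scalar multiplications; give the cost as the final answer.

(A (B C)): cost 6804.
((A B) C): cost 4864.
Optimal: ((A B) C) with cost 4864.

4864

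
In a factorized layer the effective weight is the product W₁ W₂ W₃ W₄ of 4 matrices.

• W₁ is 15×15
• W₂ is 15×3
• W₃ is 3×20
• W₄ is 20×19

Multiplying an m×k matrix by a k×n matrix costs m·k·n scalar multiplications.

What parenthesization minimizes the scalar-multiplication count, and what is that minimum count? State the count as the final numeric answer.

Adjacent pairs: W₁W₂ = 15·15·3 = 675; W₂W₃ = 15·3·20 = 900; W₃W₄ = 3·20·19 = 1140.
Length 3: W₁..W₃: k=1: 0+900+15·15·20=5400; k=2: 675+0+15·3·20=1575 → min 1575 | W₂..W₄: k=2: 0+1140+15·3·19=1995; k=3: 900+0+15·20·19=6600 → min 1995.
Length 4: W₁..W₄: k=1: 0+1995+15·15·19=6270; k=2: 675+1140+15·3·19=2670; k=3: 1575+0+15·20·19=7275 → min 2670.
Optimal parenthesization: ((W₁ W₂) (W₃ W₄)) with cost 2670.

2670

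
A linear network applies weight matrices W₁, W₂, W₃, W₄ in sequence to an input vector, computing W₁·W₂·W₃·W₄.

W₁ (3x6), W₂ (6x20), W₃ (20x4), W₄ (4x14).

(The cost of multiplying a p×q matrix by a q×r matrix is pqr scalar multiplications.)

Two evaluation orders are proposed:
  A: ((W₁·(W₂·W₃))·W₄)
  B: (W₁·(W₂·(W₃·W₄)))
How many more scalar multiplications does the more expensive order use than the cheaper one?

2332

Order A = ((W₁·(W₂·W₃))·W₄): (W₂·W₃): 6×20 by 20×4 → 6×4, cost 6·20·4 = 480; (W₁·(W₂·W₃)): 3×6 by 6×4 → 3×4, cost 3·6·4 = 72; cumulative 552; ((W₁·(W₂·W₃))·W₄): 3×4 by 4×14 → 3×14, cost 3·4·14 = 168; cumulative 720. Total 720.
Order B = (W₁·(W₂·(W₃·W₄))): (W₃·W₄): 20×4 by 4×14 → 20×14, cost 20·4·14 = 1120; (W₂·(W₃·W₄)): 6×20 by 20×14 → 6×14, cost 6·20·14 = 1680; cumulative 2800; (W₁·(W₂·(W₃·W₄))): 3×6 by 6×14 → 3×14, cost 3·6·14 = 252; cumulative 3052. Total 3052.
Difference: |720 − 3052| = 2332.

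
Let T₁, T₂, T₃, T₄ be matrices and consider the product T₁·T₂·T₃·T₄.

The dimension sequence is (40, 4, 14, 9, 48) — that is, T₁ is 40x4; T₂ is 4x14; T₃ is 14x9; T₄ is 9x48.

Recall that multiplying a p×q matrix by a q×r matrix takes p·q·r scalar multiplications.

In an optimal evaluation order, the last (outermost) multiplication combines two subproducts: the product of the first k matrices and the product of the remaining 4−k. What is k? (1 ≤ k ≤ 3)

Adjacent pairs: T₁T₂ = 40·4·14 = 2240; T₂T₃ = 4·14·9 = 504; T₃T₄ = 14·9·48 = 6048.
Length 3: T₁..T₃: k=1: 0+504+40·4·9=1944; k=2: 2240+0+40·14·9=7280 → min 1944 | T₂..T₄: k=2: 0+6048+4·14·48=8736; k=3: 504+0+4·9·48=2232 → min 2232.
Top-level splits: k=1: (T₁..T₁)·(T₂..T₄) → 0+2232+40·4·48 = 9912; k=2: (T₁..T₂)·(T₃..T₄) → 2240+6048+40·14·48 = 35168; k=3: (T₁..T₃)·(T₄..T₄) → 1944+0+40·9·48 = 19224.
Best split is after T₁, i.e. k = 1.

1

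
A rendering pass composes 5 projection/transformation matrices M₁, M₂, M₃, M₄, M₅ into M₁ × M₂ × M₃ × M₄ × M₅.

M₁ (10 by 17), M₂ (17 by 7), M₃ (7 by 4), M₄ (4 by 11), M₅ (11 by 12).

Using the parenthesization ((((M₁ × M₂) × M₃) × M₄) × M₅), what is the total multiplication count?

(M₁ × M₂): 10×17 by 17×7 → 10×7, cost 10·17·7 = 1190
((M₁ × M₂) × M₃): 10×7 by 7×4 → 10×4, cost 10·7·4 = 280; cumulative 1470
(((M₁ × M₂) × M₃) × M₄): 10×4 by 4×11 → 10×11, cost 10·4·11 = 440; cumulative 1910
((((M₁ × M₂) × M₃) × M₄) × M₅): 10×11 by 11×12 → 10×12, cost 10·11·12 = 1320; cumulative 3230
Total: 3230 scalar multiplications.

3230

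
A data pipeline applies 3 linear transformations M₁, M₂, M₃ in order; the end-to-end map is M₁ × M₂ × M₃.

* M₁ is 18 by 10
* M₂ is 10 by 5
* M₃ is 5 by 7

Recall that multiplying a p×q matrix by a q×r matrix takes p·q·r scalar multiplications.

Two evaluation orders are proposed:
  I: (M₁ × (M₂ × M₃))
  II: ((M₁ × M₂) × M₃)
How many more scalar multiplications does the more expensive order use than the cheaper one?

Order I = (M₁ × (M₂ × M₃)): (M₂ × M₃): 10×5 by 5×7 → 10×7, cost 10·5·7 = 350; (M₁ × (M₂ × M₃)): 18×10 by 10×7 → 18×7, cost 18·10·7 = 1260; cumulative 1610. Total 1610.
Order II = ((M₁ × M₂) × M₃): (M₁ × M₂): 18×10 by 10×5 → 18×5, cost 18·10·5 = 900; ((M₁ × M₂) × M₃): 18×5 by 5×7 → 18×7, cost 18·5·7 = 630; cumulative 1530. Total 1530.
Difference: |1610 − 1530| = 80.

80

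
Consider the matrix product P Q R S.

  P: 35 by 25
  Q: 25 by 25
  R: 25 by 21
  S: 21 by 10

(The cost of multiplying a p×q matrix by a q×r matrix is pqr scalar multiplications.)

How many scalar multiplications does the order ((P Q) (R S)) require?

(P Q): 35×25 by 25×25 → 35×25, cost 35·25·25 = 21875
(R S): 25×21 by 21×10 → 25×10, cost 25·21·10 = 5250
((P Q) (R S)): 35×25 by 25×10 → 35×10, cost 35·25·10 = 8750; cumulative 35875
Total: 35875 scalar multiplications.

35875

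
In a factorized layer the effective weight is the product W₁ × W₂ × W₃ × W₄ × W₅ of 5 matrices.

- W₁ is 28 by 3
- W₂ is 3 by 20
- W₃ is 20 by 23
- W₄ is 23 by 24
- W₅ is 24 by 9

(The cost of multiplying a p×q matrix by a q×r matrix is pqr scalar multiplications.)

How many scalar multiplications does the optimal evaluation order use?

4440

Adjacent pairs: W₁W₂ = 28·3·20 = 1680; W₂W₃ = 3·20·23 = 1380; W₃W₄ = 20·23·24 = 11040; W₄W₅ = 23·24·9 = 4968.
Length 3: W₁..W₃: k=1: 0+1380+28·3·23=3312; k=2: 1680+0+28·20·23=14560 → min 3312 | W₂..W₄: k=2: 0+11040+3·20·24=12480; k=3: 1380+0+3·23·24=3036 → min 3036 | W₃..W₅: k=3: 0+4968+20·23·9=9108; k=4: 11040+0+20·24·9=15360 → min 9108.
Length 4: W₁..W₄: k=1: 0+3036+28·3·24=5052; k=2: 1680+11040+28·20·24=26160; k=3: 3312+0+28·23·24=18768 → min 5052 | W₂..W₅: k=2: 0+9108+3·20·9=9648; k=3: 1380+4968+3·23·9=6969; k=4: 3036+0+3·24·9=3684 → min 3684.
Length 5: W₁..W₅: k=1: 0+3684+28·3·9=4440; k=2: 1680+9108+28·20·9=15828; k=3: 3312+4968+28·23·9=14076; k=4: 5052+0+28·24·9=11100 → min 4440.
Optimal order: (W₁ × (((W₂ × W₃) × W₄) × W₅)) with cost 4440.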